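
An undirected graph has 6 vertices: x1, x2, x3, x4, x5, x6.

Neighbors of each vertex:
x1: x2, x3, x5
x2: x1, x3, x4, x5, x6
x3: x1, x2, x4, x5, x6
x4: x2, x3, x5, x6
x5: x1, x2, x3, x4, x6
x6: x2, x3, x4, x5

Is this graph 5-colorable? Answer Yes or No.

The chromatic number is 5. x2, x3, x4, x5, x6 are pairwise adjacent (a clique of size 5), so at least 5 colors are needed.
5 colors suffice: x1=4, x2=1, x3=3, x4=4, x5=2, x6=5.
That is already a proper 5-coloring.

Yes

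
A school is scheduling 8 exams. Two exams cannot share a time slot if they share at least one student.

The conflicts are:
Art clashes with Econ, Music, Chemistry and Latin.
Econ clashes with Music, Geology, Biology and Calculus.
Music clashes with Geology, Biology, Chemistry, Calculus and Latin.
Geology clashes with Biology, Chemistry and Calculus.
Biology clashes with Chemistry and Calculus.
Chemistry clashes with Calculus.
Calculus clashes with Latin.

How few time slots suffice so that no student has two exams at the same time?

Music, Geology, Biology, Chemistry, Calculus pairwise conflict, so at least 5 time slots are needed.
5 time slots suffice: Art=2, Econ=3, Music=1, Geology=5, Biology=4, Chemistry=3, Calculus=2, Latin=3. No two conflicting exams share a time slot.

5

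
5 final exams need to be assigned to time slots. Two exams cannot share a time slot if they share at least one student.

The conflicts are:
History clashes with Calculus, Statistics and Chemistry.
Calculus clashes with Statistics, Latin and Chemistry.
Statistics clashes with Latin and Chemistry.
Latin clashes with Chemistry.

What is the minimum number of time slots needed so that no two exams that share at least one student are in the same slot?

4

Calculus, Statistics, Latin, Chemistry pairwise conflict, so at least 4 time slots are needed.
4 time slots suffice: time slot 1 → {Calculus}; time slot 2 → {Chemistry}; time slot 3 → {Statistics}; time slot 4 → {History, Latin}. Every pair that conflicts lands in different time slots.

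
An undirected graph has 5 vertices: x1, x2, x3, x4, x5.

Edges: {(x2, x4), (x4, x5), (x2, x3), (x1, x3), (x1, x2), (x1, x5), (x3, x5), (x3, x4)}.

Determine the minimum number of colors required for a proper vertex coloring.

x3, x4, x5 are pairwise adjacent, so at least 3 colors are needed.
3 colors suffice: x1=2, x2=3, x3=1, x4=2, x5=3. Each edge has distinct colors on its endpoints.

3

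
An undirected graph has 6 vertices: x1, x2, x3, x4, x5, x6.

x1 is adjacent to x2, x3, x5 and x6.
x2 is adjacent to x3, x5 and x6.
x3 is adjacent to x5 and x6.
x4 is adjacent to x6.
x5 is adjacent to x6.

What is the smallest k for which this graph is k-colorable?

x1, x2, x3, x5, x6 are pairwise adjacent (a clique of size 5), so at least 5 colors are needed.
One proper 5-coloring: x1=3, x2=4, x3=5, x4=2, x5=2, x6=1. Every edge joins two different colors.

5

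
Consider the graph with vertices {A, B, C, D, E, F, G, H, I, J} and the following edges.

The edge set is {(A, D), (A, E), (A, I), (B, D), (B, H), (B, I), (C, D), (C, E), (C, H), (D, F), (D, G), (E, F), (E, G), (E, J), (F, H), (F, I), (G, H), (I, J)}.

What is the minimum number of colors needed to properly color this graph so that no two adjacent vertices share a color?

I and J are adjacent, so at least 2 colors are needed.
One proper 2-coloring: A=2, B=2, C=2, D=1, E=1, F=2, G=2, H=1, I=1, J=2. Every edge joins two different colors.

2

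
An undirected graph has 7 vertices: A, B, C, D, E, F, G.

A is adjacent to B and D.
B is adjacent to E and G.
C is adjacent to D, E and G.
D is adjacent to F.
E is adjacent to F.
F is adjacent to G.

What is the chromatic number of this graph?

3

The cycle B-E-F-D-A-B has odd length 5, so it cannot be 2-colored; at least 3 colors are needed.
3 colors suffice: color red → {B, C, F}; color blue → {D, E, G}; color green → {A}. Every edge joins two different colors.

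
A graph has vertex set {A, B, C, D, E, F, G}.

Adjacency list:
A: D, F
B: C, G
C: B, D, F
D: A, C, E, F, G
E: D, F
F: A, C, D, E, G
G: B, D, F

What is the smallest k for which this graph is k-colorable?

3

D, E, F are pairwise adjacent, so at least 3 colors are needed.
3 colors suffice: A=3, B=1, C=3, D=2, E=3, F=1, G=3. No two adjacent vertices share a color.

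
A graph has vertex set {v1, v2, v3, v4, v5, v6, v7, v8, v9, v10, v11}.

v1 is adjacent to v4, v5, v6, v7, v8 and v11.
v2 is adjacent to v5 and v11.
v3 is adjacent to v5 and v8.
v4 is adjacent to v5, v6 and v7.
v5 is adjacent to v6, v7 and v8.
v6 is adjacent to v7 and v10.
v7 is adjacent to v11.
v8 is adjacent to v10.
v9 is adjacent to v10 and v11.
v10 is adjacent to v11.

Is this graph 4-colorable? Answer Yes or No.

v1, v4, v5, v6, v7 are pairwise adjacent (a clique of size 5), so at least 5 colors are needed.
So 4 colors are not enough.

No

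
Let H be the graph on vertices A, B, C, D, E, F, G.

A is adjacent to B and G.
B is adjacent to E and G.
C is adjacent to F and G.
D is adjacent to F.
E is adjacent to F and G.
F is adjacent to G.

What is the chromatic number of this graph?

C, F, G form a triangle, so at least 3 colors are needed.
3 colors suffice: color 1 → {D, G}; color 2 → {B, F}; color 3 → {A, C, E}. Each edge has distinct colors on its endpoints.

3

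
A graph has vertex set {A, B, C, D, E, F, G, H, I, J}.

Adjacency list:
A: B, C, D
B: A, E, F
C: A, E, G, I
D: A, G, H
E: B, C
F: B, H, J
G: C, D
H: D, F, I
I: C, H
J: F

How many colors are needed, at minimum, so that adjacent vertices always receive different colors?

3

The cycle D-H-F-B-A-D has odd length 5, so it cannot be 2-colored; at least 3 colors are needed.
3 colors suffice: color 1 → {C, D, F}; color 2 → {B, G, H, J}; color 3 → {A, E, I}. Each edge has distinct colors on its endpoints.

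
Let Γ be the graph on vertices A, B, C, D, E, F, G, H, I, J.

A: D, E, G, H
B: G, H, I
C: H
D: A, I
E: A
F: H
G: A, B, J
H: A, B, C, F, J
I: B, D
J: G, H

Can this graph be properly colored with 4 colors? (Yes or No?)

The chromatic number is 3. The cycle D-I-B-G-A-D has odd length 5, so it cannot be 2-colored; at least 3 colors are needed.
3 colors suffice: color 1 → {D, E, G, H}; color 2 → {A, B, C, F, J}; color 3 → {I}.
Since 4 ≥ 3, a proper 4-coloring certainly exists.

Yes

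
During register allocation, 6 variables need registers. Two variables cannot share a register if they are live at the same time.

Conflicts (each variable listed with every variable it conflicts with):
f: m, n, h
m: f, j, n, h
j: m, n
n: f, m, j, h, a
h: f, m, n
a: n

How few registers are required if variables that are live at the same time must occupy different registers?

f, m, n, h all conflict with each other, so at least 4 registers are needed.
4 registers suffice: register 1 → {n}; register 2 → {m, a}; register 3 → {j, h}; register 4 → {f}. Each listed conflict is separated.

4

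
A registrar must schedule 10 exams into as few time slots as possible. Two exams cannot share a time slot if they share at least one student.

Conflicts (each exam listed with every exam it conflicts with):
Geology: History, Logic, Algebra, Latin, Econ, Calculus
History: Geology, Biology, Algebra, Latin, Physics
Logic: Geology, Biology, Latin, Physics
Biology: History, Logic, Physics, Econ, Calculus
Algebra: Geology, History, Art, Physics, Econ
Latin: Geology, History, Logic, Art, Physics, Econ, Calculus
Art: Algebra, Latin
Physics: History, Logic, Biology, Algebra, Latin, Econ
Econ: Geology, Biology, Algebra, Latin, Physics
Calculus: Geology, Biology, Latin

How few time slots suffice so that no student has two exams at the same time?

Geology, Logic, Latin are mutually in conflict, so at least 3 time slots are needed.
3 time slots suffice: time slot 1 → {Biology, Algebra, Latin}; time slot 2 → {Geology, Art, Physics}; time slot 3 → {History, Logic, Econ, Calculus}. Each listed conflict is separated.

3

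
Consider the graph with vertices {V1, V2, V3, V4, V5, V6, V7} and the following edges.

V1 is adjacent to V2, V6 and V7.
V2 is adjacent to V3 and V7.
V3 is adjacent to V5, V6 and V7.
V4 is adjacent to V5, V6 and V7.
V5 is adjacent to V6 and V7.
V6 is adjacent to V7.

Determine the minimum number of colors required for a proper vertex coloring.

4

V3, V5, V6, V7 are pairwise adjacent (a clique of size 4), so at least 4 colors are needed.
4 colors suffice: V1=3, V2=2, V3=3, V4=3, V5=4, V6=2, V7=1. Each edge has distinct colors on its endpoints.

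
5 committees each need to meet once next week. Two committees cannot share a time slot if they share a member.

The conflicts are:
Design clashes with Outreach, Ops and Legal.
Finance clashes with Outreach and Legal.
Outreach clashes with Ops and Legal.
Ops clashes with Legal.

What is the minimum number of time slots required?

Design, Outreach, Ops, Legal pairwise conflict, so at least 4 time slots are needed.
4 time slots suffice: Design=4, Finance=3, Outreach=1, Ops=3, Legal=2. Each listed conflict is separated.

4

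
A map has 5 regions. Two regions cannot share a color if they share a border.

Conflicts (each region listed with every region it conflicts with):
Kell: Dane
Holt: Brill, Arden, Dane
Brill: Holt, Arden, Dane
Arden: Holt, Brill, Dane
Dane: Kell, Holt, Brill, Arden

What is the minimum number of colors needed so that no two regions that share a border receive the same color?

Holt, Brill, Arden, Dane are mutually in conflict, so at least 4 colors are needed.
4 colors suffice: Kell=2, Holt=3, Brill=2, Arden=4, Dane=1. Each listed conflict is separated.

4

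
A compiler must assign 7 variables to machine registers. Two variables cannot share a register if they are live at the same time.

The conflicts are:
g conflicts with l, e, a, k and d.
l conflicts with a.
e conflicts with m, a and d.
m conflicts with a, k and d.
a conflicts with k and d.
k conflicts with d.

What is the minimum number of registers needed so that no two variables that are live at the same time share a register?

g, a, k, d all conflict with each other, so at least 4 registers are needed.
4 registers suffice: register 1 → {a}; register 2 → {g, m}; register 3 → {l, d}; register 4 → {e, k}. No two conflicting variables share a register.

4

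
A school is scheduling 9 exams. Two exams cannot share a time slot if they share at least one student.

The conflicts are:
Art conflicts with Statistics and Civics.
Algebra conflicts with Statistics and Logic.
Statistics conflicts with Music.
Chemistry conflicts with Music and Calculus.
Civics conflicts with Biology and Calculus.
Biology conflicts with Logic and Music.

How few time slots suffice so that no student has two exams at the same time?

3

The cycle Music-Chemistry-Calculus-Civics-Biology-Music has odd length 5, so it cannot be 2-colored; at least 3 time slots are needed.
A valid assignment using 3 time slots: Art=2, Algebra=2, Statistics=1, Chemistry=1, Civics=1, Biology=3, Logic=1, Music=2, Calculus=2. Every pair that conflicts lands in different time slots.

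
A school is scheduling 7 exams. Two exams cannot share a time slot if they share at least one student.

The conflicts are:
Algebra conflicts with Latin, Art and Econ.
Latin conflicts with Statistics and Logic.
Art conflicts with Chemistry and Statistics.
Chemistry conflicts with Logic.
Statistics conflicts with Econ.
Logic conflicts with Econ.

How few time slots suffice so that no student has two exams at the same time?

3

The cycle Algebra-Art-Chemistry-Logic-Latin-Algebra has odd length 5, so it cannot be 2-colored; at least 3 time slots are needed.
3 time slots suffice: time slot 1 → {Latin, Art, Econ}; time slot 2 → {Algebra, Statistics, Logic}; time slot 3 → {Chemistry}. Each listed conflict is separated.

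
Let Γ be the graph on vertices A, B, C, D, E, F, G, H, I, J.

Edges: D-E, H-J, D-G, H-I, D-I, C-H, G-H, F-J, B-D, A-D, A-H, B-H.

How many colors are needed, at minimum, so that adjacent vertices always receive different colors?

2

C and H are adjacent, so at least 2 colors are needed.
2 colors suffice: color 1 → {D, F, H}; color 2 → {A, B, C, E, G, I, J}. No two adjacent vertices share a color.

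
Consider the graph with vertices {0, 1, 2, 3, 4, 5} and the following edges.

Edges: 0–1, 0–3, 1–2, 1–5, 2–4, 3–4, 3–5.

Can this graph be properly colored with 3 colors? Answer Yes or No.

The chromatic number is 3. The cycle 2-4-3-5-1-2 has odd length 5, so it cannot be 2-colored; at least 3 colors are needed.
3 colors suffice: color a → {1, 3}; color b → {0, 4, 5}; color c → {2}.
That is already a proper 3-coloring.

Yes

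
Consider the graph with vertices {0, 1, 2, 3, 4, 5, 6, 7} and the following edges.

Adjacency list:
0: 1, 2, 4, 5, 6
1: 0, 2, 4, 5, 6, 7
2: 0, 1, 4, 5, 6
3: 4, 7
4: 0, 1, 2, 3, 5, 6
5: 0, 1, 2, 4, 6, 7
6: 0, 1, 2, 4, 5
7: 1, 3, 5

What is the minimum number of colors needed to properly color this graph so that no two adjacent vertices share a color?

0, 1, 2, 4, 5, 6 form a clique, so at least 6 colors are needed.
6 colors suffice: 0=yellow, 1=blue, 2=orange, 3=blue, 4=red, 5=green, 6=purple, 7=red. Every edge joins two different colors.

6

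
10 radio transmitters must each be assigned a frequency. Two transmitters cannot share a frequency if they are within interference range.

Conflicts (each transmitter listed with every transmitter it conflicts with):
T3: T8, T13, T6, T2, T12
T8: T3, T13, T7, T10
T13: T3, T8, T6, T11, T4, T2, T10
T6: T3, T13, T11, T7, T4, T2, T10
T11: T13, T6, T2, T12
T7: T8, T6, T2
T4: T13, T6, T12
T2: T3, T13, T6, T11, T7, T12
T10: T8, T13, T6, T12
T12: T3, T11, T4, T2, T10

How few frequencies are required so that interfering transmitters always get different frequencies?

4

T13, T6, T11, T2 all conflict with each other, so at least 4 frequencies are needed.
Using 4 frequencies: T3=4, T8=1, T13=2, T6=1, T11=4, T7=2, T4=3, T2=3, T10=3, T12=1. Every pair that conflicts lands in different frequencies.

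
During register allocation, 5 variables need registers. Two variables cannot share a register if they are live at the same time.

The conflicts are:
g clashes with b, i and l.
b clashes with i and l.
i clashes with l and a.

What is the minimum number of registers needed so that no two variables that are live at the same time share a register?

g, b, i, l pairwise conflict, so at least 4 registers are needed.
4 registers suffice: register 1 → {i}; register 2 → {b, a}; register 3 → {g}; register 4 → {l}. No two conflicting variables share a register.

4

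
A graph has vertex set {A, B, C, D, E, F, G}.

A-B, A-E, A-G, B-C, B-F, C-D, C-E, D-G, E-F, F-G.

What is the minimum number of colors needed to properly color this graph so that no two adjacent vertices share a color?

The cycle C-B-F-G-D-C has odd length 5, so it cannot be 2-colored; at least 3 colors are needed.
3 colors suffice: color red → {A, C, F}; color blue → {B, E, G}; color green → {D}. No two adjacent vertices share a color.

3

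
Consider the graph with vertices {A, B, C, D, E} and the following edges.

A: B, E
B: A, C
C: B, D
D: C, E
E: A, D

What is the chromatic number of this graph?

3

The cycle C-B-A-E-D-C has odd length 5, so it cannot be 2-colored; at least 3 colors are needed.
3 colors suffice: color red → {A, C}; color blue → {B, E}; color green → {D}. No two adjacent vertices share a color.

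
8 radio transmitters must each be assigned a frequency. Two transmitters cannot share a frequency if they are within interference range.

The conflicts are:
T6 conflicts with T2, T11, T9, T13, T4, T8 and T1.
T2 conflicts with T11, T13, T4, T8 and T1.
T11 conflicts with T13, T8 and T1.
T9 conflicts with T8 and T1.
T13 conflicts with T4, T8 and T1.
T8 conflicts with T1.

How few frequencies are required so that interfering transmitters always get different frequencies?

T6, T2, T11, T13, T8, T1 pairwise conflict, so at least 6 frequencies are needed.
A valid assignment using 6 frequencies: T6=1, T2=2, T11=6, T9=2, T13=3, T4=4, T8=5, T1=4. Every pair that conflicts lands in different frequencies.

6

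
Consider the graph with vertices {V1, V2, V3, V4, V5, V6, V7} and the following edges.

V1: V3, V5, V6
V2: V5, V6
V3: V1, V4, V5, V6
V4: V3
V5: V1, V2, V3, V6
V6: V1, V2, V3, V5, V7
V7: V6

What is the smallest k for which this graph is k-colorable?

4

V1, V3, V5, V6 are mutually adjacent (a clique of size 4), so at least 4 colors are needed.
4 colors suffice: V1=4, V2=3, V3=3, V4=1, V5=2, V6=1, V7=2. Each edge has distinct colors on its endpoints.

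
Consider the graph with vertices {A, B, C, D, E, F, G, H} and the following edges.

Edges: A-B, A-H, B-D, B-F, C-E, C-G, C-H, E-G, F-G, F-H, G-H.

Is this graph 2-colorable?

No

F, G, H are pairwise adjacent, so at least 3 colors are needed.
So 2 colors are not enough.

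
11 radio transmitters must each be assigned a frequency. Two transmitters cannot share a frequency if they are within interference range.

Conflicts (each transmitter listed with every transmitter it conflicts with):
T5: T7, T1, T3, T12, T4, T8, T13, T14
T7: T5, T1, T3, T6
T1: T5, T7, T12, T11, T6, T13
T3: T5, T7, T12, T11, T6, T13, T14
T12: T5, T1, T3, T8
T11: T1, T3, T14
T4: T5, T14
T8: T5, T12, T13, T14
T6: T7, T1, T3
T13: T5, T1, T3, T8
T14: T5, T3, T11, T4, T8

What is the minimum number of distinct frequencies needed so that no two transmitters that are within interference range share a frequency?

T5, T12, T8 are mutually in conflict, so at least 3 frequencies are needed.
3 frequencies suffice: frequency 1 → {T5, T11, T6}; frequency 2 → {T1, T3, T4, T8}; frequency 3 → {T7, T12, T13, T14}. Every pair that conflicts lands in different frequencies.

3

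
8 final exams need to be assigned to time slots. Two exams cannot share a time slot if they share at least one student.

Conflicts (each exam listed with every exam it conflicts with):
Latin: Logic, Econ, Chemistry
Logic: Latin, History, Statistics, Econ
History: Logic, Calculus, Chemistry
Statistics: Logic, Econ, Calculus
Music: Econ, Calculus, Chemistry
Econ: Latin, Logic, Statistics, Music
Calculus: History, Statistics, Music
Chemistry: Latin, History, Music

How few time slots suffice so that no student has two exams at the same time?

Logic, Statistics, Econ all conflict with each other, so at least 3 time slots are needed.
3 time slots suffice: time slot 1 → {Econ, Calculus, Chemistry}; time slot 2 → {Logic, Music}; time slot 3 → {Latin, History, Statistics}. No two conflicting exams share a time slot.

3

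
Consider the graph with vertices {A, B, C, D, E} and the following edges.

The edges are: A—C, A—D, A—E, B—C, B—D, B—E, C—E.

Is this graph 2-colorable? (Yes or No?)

B, C, E form a triangle, so at least 3 colors are needed.
So 2 colors are not enough.

No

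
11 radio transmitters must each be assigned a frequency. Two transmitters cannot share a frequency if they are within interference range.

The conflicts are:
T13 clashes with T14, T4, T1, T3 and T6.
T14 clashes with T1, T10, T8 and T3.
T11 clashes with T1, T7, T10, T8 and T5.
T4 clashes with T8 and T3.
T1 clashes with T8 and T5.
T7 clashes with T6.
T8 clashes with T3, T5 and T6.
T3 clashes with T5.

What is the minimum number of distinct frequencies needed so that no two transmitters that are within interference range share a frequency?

4

T11, T1, T8, T5 all conflict with each other, so at least 4 frequencies are needed.
4 frequencies suffice: T13=1, T14=2, T11=2, T4=2, T1=3, T7=1, T10=1, T8=1, T3=3, T5=4, T6=2. Each listed conflict is separated.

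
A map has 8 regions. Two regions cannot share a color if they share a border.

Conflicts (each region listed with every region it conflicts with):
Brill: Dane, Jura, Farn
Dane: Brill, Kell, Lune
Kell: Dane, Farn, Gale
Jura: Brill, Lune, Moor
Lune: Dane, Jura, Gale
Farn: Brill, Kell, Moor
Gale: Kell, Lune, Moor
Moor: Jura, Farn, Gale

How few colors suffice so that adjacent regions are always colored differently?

Jura and Moor conflict, so at least 2 colors are needed.
One proper 2-coloring: Brill=2, Dane=1, Kell=2, Jura=1, Lune=2, Farn=1, Gale=1, Moor=2. Each listed conflict is separated.

2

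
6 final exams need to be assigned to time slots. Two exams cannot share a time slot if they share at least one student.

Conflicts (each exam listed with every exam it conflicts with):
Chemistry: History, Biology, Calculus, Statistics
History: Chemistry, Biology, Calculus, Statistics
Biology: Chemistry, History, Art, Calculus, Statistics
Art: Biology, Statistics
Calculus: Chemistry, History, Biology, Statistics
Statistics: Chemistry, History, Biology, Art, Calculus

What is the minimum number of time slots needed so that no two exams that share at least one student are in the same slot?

5

Chemistry, History, Biology, Calculus, Statistics pairwise conflict, so at least 5 time slots are needed.
5 time slots suffice: time slot 1 → {Statistics}; time slot 2 → {Biology}; time slot 3 → {Chemistry, Art}; time slot 4 → {Calculus}; time slot 5 → {History}. No two conflicting exams share a time slot.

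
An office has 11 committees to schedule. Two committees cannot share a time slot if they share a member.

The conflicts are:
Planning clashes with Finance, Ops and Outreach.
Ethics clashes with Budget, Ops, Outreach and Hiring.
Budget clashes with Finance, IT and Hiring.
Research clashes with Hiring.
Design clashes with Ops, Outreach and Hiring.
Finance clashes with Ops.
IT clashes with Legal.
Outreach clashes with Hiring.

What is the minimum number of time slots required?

Ethics, Budget, Hiring are mutually in conflict, so at least 3 time slots are needed.
A valid assignment using 3 time slots: Planning=1, Ethics=3, Budget=2, Research=2, Design=3, Finance=3, Ops=2, IT=1, Outreach=2, Hiring=1, Legal=2. No two conflicting committees share a time slot.

3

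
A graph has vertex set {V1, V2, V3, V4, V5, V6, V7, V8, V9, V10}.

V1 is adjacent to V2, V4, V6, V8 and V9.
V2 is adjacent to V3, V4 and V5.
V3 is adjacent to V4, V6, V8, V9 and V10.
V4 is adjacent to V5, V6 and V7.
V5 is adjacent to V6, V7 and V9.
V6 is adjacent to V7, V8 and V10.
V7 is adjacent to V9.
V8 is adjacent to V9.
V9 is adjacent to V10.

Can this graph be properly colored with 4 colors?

Yes

The chromatic number is 4. V4, V5, V6, V7 are mutually adjacent (a clique of size 4), so at least 4 colors are needed.
A valid assignment using 4 colors: V1=3, V2=1, V3=3, V4=2, V5=3, V6=1, V7=4, V8=2, V9=1, V10=2.
That is already a proper 4-coloring.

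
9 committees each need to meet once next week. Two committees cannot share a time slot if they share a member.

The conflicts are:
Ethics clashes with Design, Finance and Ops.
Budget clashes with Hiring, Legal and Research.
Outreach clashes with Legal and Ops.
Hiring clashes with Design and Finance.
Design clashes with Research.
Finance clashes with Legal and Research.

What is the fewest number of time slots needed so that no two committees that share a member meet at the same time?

3

The cycle Legal-Finance-Ethics-Ops-Outreach-Legal has odd length 5, so it cannot be 2-colored; at least 3 time slots are needed.
3 time slots suffice: Ethics=2, Budget=1, Outreach=1, Hiring=2, Design=1, Finance=1, Legal=2, Research=2, Ops=3. Every pair that conflicts lands in different time slots.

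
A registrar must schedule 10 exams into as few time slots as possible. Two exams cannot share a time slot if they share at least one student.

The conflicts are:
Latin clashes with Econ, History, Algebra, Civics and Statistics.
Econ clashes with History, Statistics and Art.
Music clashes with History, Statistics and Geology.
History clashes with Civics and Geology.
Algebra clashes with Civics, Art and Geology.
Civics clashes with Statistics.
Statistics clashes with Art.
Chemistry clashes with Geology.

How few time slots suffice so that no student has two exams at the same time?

3

Music, History, Geology are mutually in conflict, so at least 3 time slots are needed.
3 time slots suffice: time slot 1 → {History, Algebra, Statistics, Chemistry}; time slot 2 → {Latin, Art, Geology}; time slot 3 → {Econ, Music, Civics}. No two conflicting exams share a time slot.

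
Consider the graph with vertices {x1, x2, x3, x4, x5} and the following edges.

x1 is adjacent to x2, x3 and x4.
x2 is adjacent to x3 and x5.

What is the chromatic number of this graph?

3

x1, x2, x3 form a triangle, so at least 3 colors are needed.
3 colors suffice: color 1 → {x2, x4}; color 2 → {x1, x5}; color 3 → {x3}. No two adjacent vertices share a color.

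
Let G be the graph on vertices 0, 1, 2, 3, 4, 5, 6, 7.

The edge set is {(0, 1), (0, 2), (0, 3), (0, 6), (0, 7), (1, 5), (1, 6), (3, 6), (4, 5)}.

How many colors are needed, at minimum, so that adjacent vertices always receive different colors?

0, 1, 6 are mutually adjacent, so at least 3 colors are needed.
3 colors suffice: color a → {0, 5}; color b → {2, 4, 6, 7}; color c → {1, 3}. No two adjacent vertices share a color.

3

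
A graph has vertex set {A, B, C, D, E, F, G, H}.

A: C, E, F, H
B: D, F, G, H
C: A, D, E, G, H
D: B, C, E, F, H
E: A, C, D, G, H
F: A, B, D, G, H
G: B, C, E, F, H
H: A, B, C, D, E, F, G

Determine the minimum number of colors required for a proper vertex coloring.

4

B, F, G, H form a clique, so at least 4 colors are needed.
One proper 4-coloring: A=3, B=4, C=2, D=3, E=4, F=2, G=3, H=1. Each edge has distinct colors on its endpoints.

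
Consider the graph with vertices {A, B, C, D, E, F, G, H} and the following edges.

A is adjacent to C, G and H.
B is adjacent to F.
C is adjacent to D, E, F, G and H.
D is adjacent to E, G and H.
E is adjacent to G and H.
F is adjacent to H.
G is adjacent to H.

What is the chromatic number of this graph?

5

C, D, E, G, H are mutually adjacent (a clique of size 5), so at least 5 colors are needed.
5 colors suffice: color 1 → {B, H}; color 2 → {C}; color 3 → {F, G}; color 4 → {A, E}; color 5 → {D}. Each edge has distinct colors on its endpoints.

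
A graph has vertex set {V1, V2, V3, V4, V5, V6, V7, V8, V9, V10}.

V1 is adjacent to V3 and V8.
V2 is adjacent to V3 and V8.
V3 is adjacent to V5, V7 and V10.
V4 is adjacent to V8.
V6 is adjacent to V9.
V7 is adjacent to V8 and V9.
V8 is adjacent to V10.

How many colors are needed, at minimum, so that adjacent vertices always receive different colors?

V2 and V3 are adjacent, so at least 2 colors are needed.
One proper 2-coloring: V1=blue, V2=blue, V3=red, V4=blue, V5=blue, V6=blue, V7=blue, V8=red, V9=red, V10=blue. No two adjacent vertices share a color.

2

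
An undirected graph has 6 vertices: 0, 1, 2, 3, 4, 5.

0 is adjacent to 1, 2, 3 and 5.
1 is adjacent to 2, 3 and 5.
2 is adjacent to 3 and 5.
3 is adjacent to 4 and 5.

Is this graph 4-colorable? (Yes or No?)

No

0, 1, 2, 3, 5 are mutually adjacent (a clique of size 5), so at least 5 colors are needed.
So 4 colors are not enough.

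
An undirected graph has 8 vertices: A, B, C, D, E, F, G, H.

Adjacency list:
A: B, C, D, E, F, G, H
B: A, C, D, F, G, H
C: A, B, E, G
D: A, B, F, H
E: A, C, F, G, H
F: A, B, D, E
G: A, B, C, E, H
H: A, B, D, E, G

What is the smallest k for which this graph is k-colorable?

4

A, C, E, G are mutually adjacent (a clique of size 4), so at least 4 colors are needed.
A valid assignment using 4 colors: A=1, B=2, C=3, D=4, E=2, F=3, G=4, H=3. Each edge has distinct colors on its endpoints.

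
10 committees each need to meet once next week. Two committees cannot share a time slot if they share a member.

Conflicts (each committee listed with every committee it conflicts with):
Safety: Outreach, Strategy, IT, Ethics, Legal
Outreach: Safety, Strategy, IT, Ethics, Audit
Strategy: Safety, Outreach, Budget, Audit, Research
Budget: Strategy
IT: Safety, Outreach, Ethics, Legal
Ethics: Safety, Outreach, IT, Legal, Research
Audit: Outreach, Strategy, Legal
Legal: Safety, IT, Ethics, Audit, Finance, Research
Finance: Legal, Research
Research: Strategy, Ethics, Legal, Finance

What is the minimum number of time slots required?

Safety, Outreach, IT, Ethics are mutually in conflict, so at least 4 time slots are needed.
Using 4 time slots: Safety=3, Outreach=1, Strategy=2, Budget=1, IT=4, Ethics=2, Audit=3, Legal=1, Finance=2, Research=3. Each listed conflict is separated.

4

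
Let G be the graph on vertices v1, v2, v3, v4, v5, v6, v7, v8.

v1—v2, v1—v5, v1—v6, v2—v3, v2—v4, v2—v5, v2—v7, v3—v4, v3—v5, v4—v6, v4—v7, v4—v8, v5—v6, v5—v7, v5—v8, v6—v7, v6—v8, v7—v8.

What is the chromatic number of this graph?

4

v5, v6, v7, v8 are mutually adjacent (a clique of size 4), so at least 4 colors are needed.
A valid assignment using 4 colors: v1=3, v2=2, v3=3, v4=1, v5=1, v6=2, v7=3, v8=4. No two adjacent vertices share a color.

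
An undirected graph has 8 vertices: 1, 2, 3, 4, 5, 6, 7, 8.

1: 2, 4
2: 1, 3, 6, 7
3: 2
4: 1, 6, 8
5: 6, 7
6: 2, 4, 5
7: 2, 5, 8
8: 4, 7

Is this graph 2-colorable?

No

The cycle 2-1-4-8-7-2 has odd length 5, so it cannot be 2-colored; at least 3 colors are needed.
So 2 colors are not enough.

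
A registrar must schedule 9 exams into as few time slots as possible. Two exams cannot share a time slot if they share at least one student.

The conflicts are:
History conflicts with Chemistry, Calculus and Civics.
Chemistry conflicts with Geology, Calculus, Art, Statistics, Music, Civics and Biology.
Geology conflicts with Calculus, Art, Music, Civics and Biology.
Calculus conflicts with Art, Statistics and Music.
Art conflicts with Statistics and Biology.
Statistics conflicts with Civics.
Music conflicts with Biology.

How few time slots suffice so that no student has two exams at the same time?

Chemistry, Geology, Calculus, Music pairwise conflict, so at least 4 time slots are needed.
A valid assignment using 4 time slots: History=2, Chemistry=1, Geology=2, Calculus=3, Art=4, Statistics=2, Music=4, Civics=3, Biology=3. Each listed conflict is separated.

4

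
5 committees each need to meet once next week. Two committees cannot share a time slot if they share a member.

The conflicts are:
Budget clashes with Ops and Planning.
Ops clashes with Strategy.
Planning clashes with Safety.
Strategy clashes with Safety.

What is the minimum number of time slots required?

The cycle Budget-Ops-Strategy-Safety-Planning-Budget has odd length 5, so it cannot be 2-colored; at least 3 time slots are needed.
Using 3 time slots: Budget=2, Ops=3, Planning=1, Strategy=1, Safety=2. Every pair that conflicts lands in different time slots.

3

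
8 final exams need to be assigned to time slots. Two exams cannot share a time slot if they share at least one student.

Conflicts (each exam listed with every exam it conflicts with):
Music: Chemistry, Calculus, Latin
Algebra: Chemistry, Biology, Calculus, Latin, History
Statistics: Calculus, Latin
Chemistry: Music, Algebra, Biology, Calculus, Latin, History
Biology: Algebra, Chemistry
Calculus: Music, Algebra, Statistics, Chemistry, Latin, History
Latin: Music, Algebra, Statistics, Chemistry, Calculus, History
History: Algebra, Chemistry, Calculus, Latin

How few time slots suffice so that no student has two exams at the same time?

Algebra, Chemistry, Calculus, Latin, History are mutually in conflict, so at least 5 time slots are needed.
5 time slots suffice: time slot 1 → {Biology, Latin}; time slot 2 → {Statistics, Chemistry}; time slot 3 → {Calculus}; time slot 4 → {Music, Algebra}; time slot 5 → {History}. Each listed conflict is separated.

5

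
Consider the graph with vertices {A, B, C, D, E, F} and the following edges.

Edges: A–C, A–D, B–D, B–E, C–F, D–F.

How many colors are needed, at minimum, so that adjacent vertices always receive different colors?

B and D are adjacent, so at least 2 colors are needed.
2 colors suffice: color red → {C, D, E}; color blue → {A, B, F}. No two adjacent vertices share a color.

2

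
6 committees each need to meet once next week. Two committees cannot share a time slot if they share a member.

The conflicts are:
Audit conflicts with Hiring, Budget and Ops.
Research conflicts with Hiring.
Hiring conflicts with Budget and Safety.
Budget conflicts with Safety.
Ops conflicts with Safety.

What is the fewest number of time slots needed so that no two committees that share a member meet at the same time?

3

Hiring, Budget, Safety are mutually in conflict, so at least 3 time slots are needed.
A valid assignment using 3 time slots: Audit=3, Research=2, Hiring=1, Budget=2, Ops=1, Safety=3. No two conflicting committees share a time slot.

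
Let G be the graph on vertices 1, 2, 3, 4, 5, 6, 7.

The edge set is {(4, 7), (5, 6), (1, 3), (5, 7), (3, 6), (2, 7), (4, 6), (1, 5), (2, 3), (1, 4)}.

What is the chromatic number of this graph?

3

The cycle 1-4-7-2-3-1 has odd length 5, so it cannot be 2-colored; at least 3 colors are needed.
3 colors suffice: color a → {1, 6, 7}; color b → {3, 4, 5}; color c → {2}. Each edge has distinct colors on its endpoints.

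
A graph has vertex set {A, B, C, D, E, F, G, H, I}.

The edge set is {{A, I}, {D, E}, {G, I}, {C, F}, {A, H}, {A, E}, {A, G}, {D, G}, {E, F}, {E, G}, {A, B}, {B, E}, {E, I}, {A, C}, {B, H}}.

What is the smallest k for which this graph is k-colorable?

A, E, G, I are mutually adjacent (a clique of size 4), so at least 4 colors are needed.
A valid assignment using 4 colors: A=red, B=green, C=blue, D=red, E=blue, F=red, G=green, H=blue, I=yellow. Every edge joins two different colors.

4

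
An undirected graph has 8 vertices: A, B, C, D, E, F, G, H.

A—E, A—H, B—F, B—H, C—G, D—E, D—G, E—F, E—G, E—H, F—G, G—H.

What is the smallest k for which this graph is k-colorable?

3

D, E, G form a triangle, so at least 3 colors are needed.
3 colors suffice: color red → {B, C, E}; color blue → {A, G}; color green → {D, F, H}. No two adjacent vertices share a color.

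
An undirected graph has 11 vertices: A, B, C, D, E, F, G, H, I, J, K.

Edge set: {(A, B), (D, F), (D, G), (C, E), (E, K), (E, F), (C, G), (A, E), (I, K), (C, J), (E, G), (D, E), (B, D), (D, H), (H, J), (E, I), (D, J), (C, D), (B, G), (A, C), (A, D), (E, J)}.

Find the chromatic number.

A, C, D, E are mutually adjacent (a clique of size 4), so at least 4 colors are needed.
4 colors suffice: color 1 → {B, E, H}; color 2 → {D, K}; color 3 → {C, F, I}; color 4 → {A, G, J}. Each edge has distinct colors on its endpoints.

4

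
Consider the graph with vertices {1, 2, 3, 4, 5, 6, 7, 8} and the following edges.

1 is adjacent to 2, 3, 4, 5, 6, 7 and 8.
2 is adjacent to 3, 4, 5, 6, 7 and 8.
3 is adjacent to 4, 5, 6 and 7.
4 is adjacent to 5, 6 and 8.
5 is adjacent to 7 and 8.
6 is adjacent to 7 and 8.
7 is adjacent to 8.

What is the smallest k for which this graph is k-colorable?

5

1, 2, 5, 7, 8 are mutually adjacent (a clique of size 5), so at least 5 colors are needed.
5 colors suffice: color a → {2}; color b → {1}; color c → {4, 7}; color d → {5, 6}; color e → {3, 8}. Each edge has distinct colors on its endpoints.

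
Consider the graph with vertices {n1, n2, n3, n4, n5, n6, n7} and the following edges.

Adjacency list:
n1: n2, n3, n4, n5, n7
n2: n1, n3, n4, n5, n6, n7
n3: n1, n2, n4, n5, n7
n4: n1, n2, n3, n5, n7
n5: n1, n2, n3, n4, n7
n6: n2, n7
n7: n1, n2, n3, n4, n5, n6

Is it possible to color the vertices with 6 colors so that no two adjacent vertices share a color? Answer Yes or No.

The chromatic number is 6. n1, n2, n3, n4, n5, n7 are mutually adjacent (a clique of size 6), so at least 6 colors are needed.
A valid assignment using 6 colors: n1=4, n2=2, n3=5, n4=6, n5=3, n6=3, n7=1.
That is already a proper 6-coloring.

Yes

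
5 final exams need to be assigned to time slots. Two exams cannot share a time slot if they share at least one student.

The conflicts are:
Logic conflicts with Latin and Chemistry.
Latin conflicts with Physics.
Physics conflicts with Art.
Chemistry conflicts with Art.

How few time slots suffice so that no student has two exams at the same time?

3

The cycle Latin-Physics-Art-Chemistry-Logic-Latin has odd length 5, so it cannot be 2-colored; at least 3 time slots are needed.
Using 3 time slots: Logic=1, Latin=2, Physics=3, Chemistry=2, Art=1. Every pair that conflicts lands in different time slots.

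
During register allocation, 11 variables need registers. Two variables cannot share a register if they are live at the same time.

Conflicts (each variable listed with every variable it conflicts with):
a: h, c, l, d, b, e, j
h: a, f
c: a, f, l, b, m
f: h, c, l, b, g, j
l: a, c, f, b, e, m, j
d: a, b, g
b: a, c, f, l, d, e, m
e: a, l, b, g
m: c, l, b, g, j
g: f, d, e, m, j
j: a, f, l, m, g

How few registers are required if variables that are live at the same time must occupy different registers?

4

c, f, l, b are mutually in conflict, so at least 4 registers are needed.
4 registers suffice: a=2, h=1, c=4, f=2, l=1, d=4, b=3, e=4, m=2, g=1, j=3. Every pair that conflicts lands in different registers.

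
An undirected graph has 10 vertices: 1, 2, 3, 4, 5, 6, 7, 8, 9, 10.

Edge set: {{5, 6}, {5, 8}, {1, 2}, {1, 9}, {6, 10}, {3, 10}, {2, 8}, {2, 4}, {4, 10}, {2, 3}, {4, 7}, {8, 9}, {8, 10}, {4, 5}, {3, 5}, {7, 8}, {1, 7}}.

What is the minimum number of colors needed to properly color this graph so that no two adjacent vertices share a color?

1 and 2 are adjacent, so at least 2 colors are needed.
A valid assignment using 2 colors: 1=red, 2=blue, 3=red, 4=red, 5=blue, 6=red, 7=blue, 8=red, 9=blue, 10=blue. Each edge has distinct colors on its endpoints.

2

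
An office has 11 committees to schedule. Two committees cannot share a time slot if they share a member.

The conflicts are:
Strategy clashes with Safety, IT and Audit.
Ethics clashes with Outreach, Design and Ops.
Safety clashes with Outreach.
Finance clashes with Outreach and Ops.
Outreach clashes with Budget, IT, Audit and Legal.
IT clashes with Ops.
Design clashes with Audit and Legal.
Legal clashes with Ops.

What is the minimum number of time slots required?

2

Legal and Ops conflict, so at least 2 time slots are needed.
2 time slots suffice: time slot 1 → {Strategy, Outreach, Design, Ops}; time slot 2 → {Ethics, Safety, Finance, Budget, IT, Audit, Legal}. Every pair that conflicts lands in different time slots.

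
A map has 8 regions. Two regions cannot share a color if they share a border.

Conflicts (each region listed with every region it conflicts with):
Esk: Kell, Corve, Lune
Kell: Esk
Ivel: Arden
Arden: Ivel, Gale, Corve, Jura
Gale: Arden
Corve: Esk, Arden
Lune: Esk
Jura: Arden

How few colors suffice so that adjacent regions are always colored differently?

Arden and Gale conflict, so at least 2 colors are needed.
2 colors suffice: Esk=1, Kell=2, Ivel=2, Arden=1, Gale=2, Corve=2, Lune=2, Jura=2. Each listed conflict is separated.

2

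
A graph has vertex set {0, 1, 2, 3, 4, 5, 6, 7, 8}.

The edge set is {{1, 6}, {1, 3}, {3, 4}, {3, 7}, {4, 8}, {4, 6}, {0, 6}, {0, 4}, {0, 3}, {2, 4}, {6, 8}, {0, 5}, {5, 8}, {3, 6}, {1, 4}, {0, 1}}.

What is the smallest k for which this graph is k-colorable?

5

0, 1, 3, 4, 6 form a clique, so at least 5 colors are needed.
5 colors suffice: color red → {4, 5, 7}; color blue → {0, 2, 8}; color green → {3}; color yellow → {6}; color purple → {1}. Each edge has distinct colors on its endpoints.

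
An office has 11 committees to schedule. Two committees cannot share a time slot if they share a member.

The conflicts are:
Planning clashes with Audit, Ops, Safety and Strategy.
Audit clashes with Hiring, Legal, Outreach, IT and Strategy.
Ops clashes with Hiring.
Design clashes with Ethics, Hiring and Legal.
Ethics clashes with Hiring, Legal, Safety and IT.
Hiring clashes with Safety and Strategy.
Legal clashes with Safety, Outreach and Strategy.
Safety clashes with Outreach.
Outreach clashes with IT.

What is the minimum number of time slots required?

Planning, Audit, Strategy pairwise conflict, so at least 3 time slots are needed.
3 time slots suffice: time slot 1 → {Audit, Ops, Design, Safety}; time slot 2 → {Planning, Hiring, Legal, IT}; time slot 3 → {Ethics, Outreach, Strategy}. No two conflicting committees share a time slot.

3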